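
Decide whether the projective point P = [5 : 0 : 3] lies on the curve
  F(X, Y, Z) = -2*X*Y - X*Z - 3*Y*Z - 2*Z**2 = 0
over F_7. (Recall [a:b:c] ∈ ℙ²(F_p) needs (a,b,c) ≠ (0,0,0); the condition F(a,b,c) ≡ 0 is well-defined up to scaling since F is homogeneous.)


F(5,0,3) ≡ 2 (mod 7); P is NOT on the curve.

Evaluate F(5, 0, 3) term-by-term (mod 7).
  -2*X*Y ↦ -2·5·0·1 = 0
  -X*Z ↦ -1·5·1·3 = -15
  -3*Y*Z ↦ -3·1·0·3 = 0
  -2*Z**2 ↦ -2·1·1·9 = -18
Sum: F(5, 0, 3) = (0) + (-15) + (0) + (-18) = -33.
Reducing mod 7: -33 ≡ 2 (mod 7).
Since F(a, b, c) ≡ 2 ≠ 0 (mod 7), P does NOT lie on the curve.


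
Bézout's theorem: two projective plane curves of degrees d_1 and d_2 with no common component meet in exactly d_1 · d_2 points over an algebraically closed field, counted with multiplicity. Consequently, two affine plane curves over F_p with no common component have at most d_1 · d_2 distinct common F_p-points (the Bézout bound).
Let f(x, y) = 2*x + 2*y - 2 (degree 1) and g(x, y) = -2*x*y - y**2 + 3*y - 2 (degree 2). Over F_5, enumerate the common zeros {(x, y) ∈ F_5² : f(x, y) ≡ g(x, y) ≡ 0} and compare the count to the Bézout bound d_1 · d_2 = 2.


Common zeros: {(0, 1), (3, 3)}; count = 2; Bézout bound = 2.

deg(f) = 1, deg(g) = 2, so Bézout bound = 2.
Scan x ∈ F_5. For each x, list the y ∈ F_5 with f(x, y) ≡ 0 and those with g(x, y) ≡ 0 (mod 5); the common zeros in that column are the intersection.
  x = 0: f ≡ 0 at y ∈ {1}; g ≡ 0 at y ∈ {1, 2}; common: {1}.
  x = 1: f ≡ 0 at y ∈ {0}; g ≡ 0 at y ∈ ∅; common: ∅.
  x = 2: f ≡ 0 at y ∈ {4}; g ≡ 0 at y ∈ ∅; common: ∅.
  x = 3: f ≡ 0 at y ∈ {3}; g ≡ 0 at y ∈ {3, 4}; common: {3}.
  x = 4: f ≡ 0 at y ∈ {2}; g ≡ 0 at y ∈ ∅; common: ∅.
Collecting: common zeros = {(0, 1), (3, 3)}, so the count is 2.
Comparison with the Bézout bound: 2 ≤ 2 = deg(f)·deg(g), as expected for curves with no common component (the bound is attained).


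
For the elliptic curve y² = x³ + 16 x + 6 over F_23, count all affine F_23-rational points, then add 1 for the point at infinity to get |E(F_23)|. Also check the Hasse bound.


Affine points = {(0, 11), (0, 12), (1, 0), (2, 0), (3, 9), (3, 14), (5, 2), (5, 21), (7, 1), (7, 22), (8, 5), (8, 18), (10, 4), (10, 19), (11, 8), (11, 15), (17, 4), (17, 19), (18, 10), (18, 13), (19, 4), (19, 19), (20, 0), (21, 9), (21, 14), (22, 9), (22, 14)}; affine count = 27; |E(F_23)| = 28.

Discriminant check: Δ ∝ 4a³ + 27b² = 4·16³ + 27·6² = 4·4096 + 27·36 ≡ 14 (mod 23). Nonzero ⇒ E is nonsingular.
For each x ∈ F_23, compute rhs = x³ + 16·x + 6 mod 23, then count y ∈ F_23 with y² ≡ rhs.
  x = 0: rhs = 6, matching y values: 11, 12 (2 points).
  x = 1: rhs = 0, matching y values: 0 (1 points).
  x = 2: rhs = 0, matching y values: 0 (1 points).
  x = 3: rhs = 12, matching y values: 9, 14 (2 points).
  x = 4: rhs = 19, matching y values: none (0 points).
  x = 5: rhs = 4, matching y values: 2, 21 (2 points).
  x = 6: rhs = 19, matching y values: none (0 points).
  x = 7: rhs = 1, matching y values: 1, 22 (2 points).
  x = 8: rhs = 2, matching y values: 5, 18 (2 points).
  x = 9: rhs = 5, matching y values: none (0 points).
  x = 10: rhs = 16, matching y values: 4, 19 (2 points).
  x = 11: rhs = 18, matching y values: 8, 15 (2 points).
  x = 12: rhs = 17, matching y values: none (0 points).
  x = 13: rhs = 19, matching y values: none (0 points).
  x = 14: rhs = 7, matching y values: none (0 points).
  x = 15: rhs = 10, matching y values: none (0 points).
  x = 16: rhs = 11, matching y values: none (0 points).
  x = 17: rhs = 16, matching y values: 4, 19 (2 points).
  x = 18: rhs = 8, matching y values: 10, 13 (2 points).
  x = 19: rhs = 16, matching y values: 4, 19 (2 points).
  x = 20: rhs = 0, matching y values: 0 (1 points).
  x = 21: rhs = 12, matching y values: 9, 14 (2 points).
  x = 22: rhs = 12, matching y values: 9, 14 (2 points).
Total affine count: 27.
Full point count |E(F_23)| = 27 + 1 = 28.
Hasse bound: |28 − (23+1)| = |4| = 4 ≤ 2√23 ≈ 9.5917 ✓.


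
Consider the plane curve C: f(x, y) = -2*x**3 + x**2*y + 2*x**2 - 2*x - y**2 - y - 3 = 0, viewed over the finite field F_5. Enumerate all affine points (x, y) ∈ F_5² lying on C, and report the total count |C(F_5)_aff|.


Affine F_5-points: {(0, 1), (0, 3), (1, 0), (2, 0), (2, 3), (3, 0), (3, 3)}; count = 7.

For each of the 25 pairs (x, y) ∈ F_5², evaluate f(x, y) mod 5. Record the zeros.
  x = 0: [0↦2, 1↦0, 2↦1, 3↦0, 4↦2]  zeros at y ∈ {1, 3}
  x = 1: [0↦0, 1↦4, 2↦1, 3↦1, 4↦4]  zeros at y ∈ {0}
  x = 2: [0↦0, 1↦2, 2↦2, 3↦0, 4↦1]  zeros at y ∈ {0, 3}
  x = 3: [0↦0, 1↦2, 2↦2, 3↦0, 4↦1]  zeros at y ∈ {0, 3}
  x = 4: [0↦3, 1↦2, 2↦4, 3↦4, 4↦2]  zeros at y ∈ ∅
Collecting zeros: affine points = {(0, 1), (0, 3), (1, 0), (2, 0), (2, 3), (3, 0), (3, 3)}.
Total count |C(F_5)_aff| = 7.


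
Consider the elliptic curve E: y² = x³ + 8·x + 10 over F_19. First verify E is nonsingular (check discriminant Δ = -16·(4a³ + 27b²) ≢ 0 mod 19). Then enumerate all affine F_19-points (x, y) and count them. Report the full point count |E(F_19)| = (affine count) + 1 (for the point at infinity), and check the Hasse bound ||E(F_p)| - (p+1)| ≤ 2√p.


Affine points = {(1, 0), (3, 2), (3, 17), (4, 7), (4, 12), (5, 2), (5, 17), (8, 4), (8, 15), (10, 8), (10, 11), (11, 2), (11, 17), (14, 4), (14, 15), (15, 3), (15, 16), (16, 4), (16, 15), (17, 9), (17, 10), (18, 1), (18, 18)}; affine count = 23; |E(F_19)| = 24.

Discriminant check: Δ ∝ 4a³ + 27b² = 4·8³ + 27·10² = 4·512 + 27·100 ≡ 17 (mod 19). Nonzero ⇒ E is nonsingular.
For each x ∈ F_19, compute rhs = x³ + 8·x + 10 mod 19, then count y ∈ F_19 with y² ≡ rhs.
  x = 0: rhs = 10, matching y values: none (0 points).
  x = 1: rhs = 0, matching y values: 0 (1 points).
  x = 2: rhs = 15, matching y values: none (0 points).
  x = 3: rhs = 4, matching y values: 2, 17 (2 points).
  x = 4: rhs = 11, matching y values: 7, 12 (2 points).
  x = 5: rhs = 4, matching y values: 2, 17 (2 points).
  x = 6: rhs = 8, matching y values: none (0 points).
  x = 7: rhs = 10, matching y values: none (0 points).
  x = 8: rhs = 16, matching y values: 4, 15 (2 points).
  x = 9: rhs = 13, matching y values: none (0 points).
  x = 10: rhs = 7, matching y values: 8, 11 (2 points).
  x = 11: rhs = 4, matching y values: 2, 17 (2 points).
  x = 12: rhs = 10, matching y values: none (0 points).
  x = 13: rhs = 12, matching y values: none (0 points).
  x = 14: rhs = 16, matching y values: 4, 15 (2 points).
  x = 15: rhs = 9, matching y values: 3, 16 (2 points).
  x = 16: rhs = 16, matching y values: 4, 15 (2 points).
  x = 17: rhs = 5, matching y values: 9, 10 (2 points).
  x = 18: rhs = 1, matching y values: 1, 18 (2 points).
Total affine count: 23.
Full point count |E(F_19)| = 23 + 1 = 24.
Hasse bound: |24 − (19+1)| = |4| = 4 ≤ 2√19 ≈ 8.7178 ✓.


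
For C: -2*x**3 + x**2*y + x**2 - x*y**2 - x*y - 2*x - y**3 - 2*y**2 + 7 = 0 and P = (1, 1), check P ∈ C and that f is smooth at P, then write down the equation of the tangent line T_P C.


Tangent line at P: -6*x - 9*y + 15 = 0.

Step 1: f(1, 1) = 0, so P lies on C.
Step 2: partial derivatives
  f_x(x, y) = -6*x**2 + 2*x*y + 2*x - y**2 - y - 2, f_y(x, y) = x**2 - 2*x*y - x - 3*y**2 - 4*y.
  f_x(P) = -6, f_y(P) = -9 (gradient nonzero, so P is smooth).
Step 3: tangent line at P: -6·(x − 1) + -9·(y − 1) = 0.
Expanding: -6*x - 9*y + 15 = 0.


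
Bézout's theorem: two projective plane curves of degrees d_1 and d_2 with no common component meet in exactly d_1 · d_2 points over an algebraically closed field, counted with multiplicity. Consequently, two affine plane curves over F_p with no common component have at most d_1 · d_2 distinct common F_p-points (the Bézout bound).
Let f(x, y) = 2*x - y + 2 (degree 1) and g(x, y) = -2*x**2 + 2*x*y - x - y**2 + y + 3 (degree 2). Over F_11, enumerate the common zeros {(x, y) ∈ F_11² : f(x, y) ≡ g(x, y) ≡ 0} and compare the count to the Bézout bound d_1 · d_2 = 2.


Common zeros: ∅; count = 0; Bézout bound = 2.

deg(f) = 1, deg(g) = 2, so Bézout bound = 2.
Scan x ∈ F_11. For each x, list the y ∈ F_11 with f(x, y) ≡ 0 and those with g(x, y) ≡ 0 (mod 11); the common zeros in that column are the intersection.
  x = 0: f ≡ 0 at y ∈ {2}; g ≡ 0 at y ∈ ∅; common: ∅.
  x = 1: f ≡ 0 at y ∈ {4}; g ≡ 0 at y ∈ {0, 3}; common: ∅.
  x = 2: f ≡ 0 at y ∈ {6}; g ≡ 0 at y ∈ ∅; common: ∅.
  x = 3: f ≡ 0 at y ∈ {8}; g ≡ 0 at y ∈ ∅; common: ∅.
  x = 4: f ≡ 0 at y ∈ {10}; g ≡ 0 at y ∈ {0, 9}; common: ∅.
  x = 5: f ≡ 0 at y ∈ {1}; g ≡ 0 at y ∈ {5, 6}; common: ∅.
  x = 6: f ≡ 0 at y ∈ {3}; g ≡ 0 at y ∈ {6, 7}; common: ∅.
  x = 7: f ≡ 0 at y ∈ {5}; g ≡ 0 at y ∈ {1, 3}; common: ∅.
  x = 8: f ≡ 0 at y ∈ {7}; g ≡ 0 at y ∈ ∅; common: ∅.
  x = 9: f ≡ 0 at y ∈ {9}; g ≡ 0 at y ∈ ∅; common: ∅.
  x = 10: f ≡ 0 at y ∈ {0}; g ≡ 0 at y ∈ {1, 9}; common: ∅.
Collecting: common zeros = ∅, so the count is 0.
Comparison with the Bézout bound: 0 ≤ 2 = deg(f)·deg(g), as expected for curves with no common component (the affine F_11-count falls short of the bound because intersections may lie at infinity, over extension fields, or carry multiplicity).


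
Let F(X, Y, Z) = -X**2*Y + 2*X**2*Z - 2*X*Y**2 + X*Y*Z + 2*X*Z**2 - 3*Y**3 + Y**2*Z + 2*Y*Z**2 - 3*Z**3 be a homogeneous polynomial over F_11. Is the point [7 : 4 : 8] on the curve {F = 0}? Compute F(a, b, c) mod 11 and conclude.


F(7,4,8) ≡ 0 (mod 11); P is on the curve.

Evaluate F(7, 4, 8) term-by-term (mod 11).
  -X**2*Y ↦ -1·49·4·1 = -196
  2*X**2*Z ↦ 2·49·1·8 = 784
  -2*X*Y**2 ↦ -2·7·16·1 = -224
  X*Y*Z ↦ 1·7·4·8 = 224
  2*X*Z**2 ↦ 2·7·1·64 = 896
  -3*Y**3 ↦ -3·1·64·1 = -192
  Y**2*Z ↦ 1·1·16·8 = 128
  2*Y*Z**2 ↦ 2·1·4·64 = 512
  -3*Z**3 ↦ -3·1·1·512 = -1536
Sum: F(7, 4, 8) = (-196) + (784) + (-224) + (224) + (896) + (-192) + (128) + (512) + (-1536) = 396.
Reducing mod 11: 396 ≡ 0 (mod 11).
Since F(a, b, c) ≡ 0 (mod 11), P lies on the curve.


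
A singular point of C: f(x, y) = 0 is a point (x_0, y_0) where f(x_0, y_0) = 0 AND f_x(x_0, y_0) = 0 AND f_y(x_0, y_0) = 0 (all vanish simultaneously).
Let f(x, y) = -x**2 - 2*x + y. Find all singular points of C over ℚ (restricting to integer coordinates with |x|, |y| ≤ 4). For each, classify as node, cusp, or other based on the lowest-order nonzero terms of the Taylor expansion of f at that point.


No singular points in the scanned grid; C is smooth there.

Compute partial derivatives:
  f_x = -2*x - 2.
  f_y = 1.
f_y = 1 is a nonzero constant, so f_y never vanishes: no point (x, y) can satisfy f = f_x = f_y = 0. In particular no (x, y) ∈ {−4, ..., 4}² is singular; the curve is smooth.


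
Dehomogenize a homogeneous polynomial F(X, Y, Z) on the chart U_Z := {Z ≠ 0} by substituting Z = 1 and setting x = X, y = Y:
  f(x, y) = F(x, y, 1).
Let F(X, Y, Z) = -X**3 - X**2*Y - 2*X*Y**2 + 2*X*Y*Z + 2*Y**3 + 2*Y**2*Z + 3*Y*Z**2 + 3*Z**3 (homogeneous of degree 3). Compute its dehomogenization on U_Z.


f(x, y) = -x**3 - x**2*y - 2*x*y**2 + 2*x*y + 2*y**3 + 2*y**2 + 3*y + 3

On U_Z we set Z = 1. Each monomial c·X^i·Y^j·Z^k in F becomes c·x^i·y^j·1^k = c·x^i·y^j.
Substituting Z = 1: F(X, Y, 1) = -x**3 - x**2*y - 2*x*y**2 + 2*x*y + 2*y**3 + 2*y**2 + 3*y + 3.
Note: deg(f) ≤ deg(F) = 3; strict inequality happens when F is divisible by Z (lost terms).


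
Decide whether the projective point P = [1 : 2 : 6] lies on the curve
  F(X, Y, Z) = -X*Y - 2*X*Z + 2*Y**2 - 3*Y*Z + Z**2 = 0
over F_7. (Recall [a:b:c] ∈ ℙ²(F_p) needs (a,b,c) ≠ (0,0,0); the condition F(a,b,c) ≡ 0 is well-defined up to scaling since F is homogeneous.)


F(1,2,6) ≡ 1 (mod 7); P is NOT on the curve.

Evaluate F(1, 2, 6) term-by-term (mod 7).
  -X*Y ↦ -1·1·2·1 = -2
  -2*X*Z ↦ -2·1·1·6 = -12
  2*Y**2 ↦ 2·1·4·1 = 8
  -3*Y*Z ↦ -3·1·2·6 = -36
  Z**2 ↦ 1·1·1·36 = 36
Sum: F(1, 2, 6) = (-2) + (-12) + (8) + (-36) + (36) = -6.
Reducing mod 7: -6 ≡ 1 (mod 7).
Since F(a, b, c) ≡ 1 ≠ 0 (mod 7), P does NOT lie on the curve.


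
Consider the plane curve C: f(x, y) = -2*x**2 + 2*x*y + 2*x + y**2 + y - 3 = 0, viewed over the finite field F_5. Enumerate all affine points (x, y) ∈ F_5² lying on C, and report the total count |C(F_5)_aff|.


Affine F_5-points: {(1, 3), (1, 4), (3, 0), (3, 3), (4, 2), (4, 4)}; count = 6.

For each of the 25 pairs (x, y) ∈ F_5², evaluate f(x, y) mod 5. Record the zeros.
  x = 0: [0↦2, 1↦4, 2↦3, 3↦4, 4↦2]  zeros at y ∈ ∅
  x = 1: [0↦2, 1↦1, 2↦2, 3↦0, 4↦0]  zeros at y ∈ {3, 4}
  x = 2: [0↦3, 1↦4, 2↦2, 3↦2, 4↦4]  zeros at y ∈ ∅
  x = 3: [0↦0, 1↦3, 2↦3, 3↦0, 4↦4]  zeros at y ∈ {0, 3}
  x = 4: [0↦3, 1↦3, 2↦0, 3↦4, 4↦0]  zeros at y ∈ {2, 4}
Collecting zeros: affine points = {(1, 3), (1, 4), (3, 0), (3, 3), (4, 2), (4, 4)}.
Total count |C(F_5)_aff| = 6.


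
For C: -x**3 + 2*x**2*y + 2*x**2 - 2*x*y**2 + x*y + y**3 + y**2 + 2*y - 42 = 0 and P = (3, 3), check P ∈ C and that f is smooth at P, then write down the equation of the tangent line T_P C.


Tangent line at P: 6*x + 20*y - 78 = 0.

Step 1: f(3, 3) = 0, so P lies on C.
Step 2: partial derivatives
  f_x(x, y) = -3*x**2 + 4*x*y + 4*x - 2*y**2 + y, f_y(x, y) = 2*x**2 - 4*x*y + x + 3*y**2 + 2*y + 2.
  f_x(P) = 6, f_y(P) = 20 (gradient nonzero, so P is smooth).
Step 3: tangent line at P: 6·(x − 3) + 20·(y − 3) = 0.
Expanding: 6*x + 20*y - 78 = 0.


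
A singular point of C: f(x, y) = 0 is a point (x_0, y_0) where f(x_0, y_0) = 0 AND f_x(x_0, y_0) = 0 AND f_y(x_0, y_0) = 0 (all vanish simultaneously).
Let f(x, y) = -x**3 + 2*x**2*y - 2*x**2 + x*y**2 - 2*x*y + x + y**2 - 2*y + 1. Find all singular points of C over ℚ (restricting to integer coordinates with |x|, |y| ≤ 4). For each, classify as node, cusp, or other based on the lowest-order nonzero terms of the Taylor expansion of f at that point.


Singular points: {(0, 1)}; classification: cusp.

Compute partial derivatives:
  f_x = -3*x**2 + 4*x*y - 4*x + y**2 - 2*y + 1.
  f_y = 2*x**2 + 2*x*y - 2*x + 2*y - 2.
Scan x_0 ∈ {−4, ..., 4}. For each x_0, f_y(x_0, y) is a polynomial in y; find its integer roots y ∈ {−4, ..., 4}, then test f_x and f at those candidates.
  x = -4: f_y(-4, y) = 38 - 6*y; no integer root y with |y| ≤ 4.
  x = -3: f_y(-3, y) = 22 - 4*y; no integer root y with |y| ≤ 4.
  x = -2: f_y(-2, y) = 10 - 2*y; no integer root y with |y| ≤ 4.
  x = -1: f_y(-1, y) = 2; no integer root y with |y| ≤ 4.
  x = 0: f_y(0, y) = 2*y - 2; vanishes at y ∈ {1}. (0, 1): f_x = 0, f = 0 — SINGULAR.
  x = 1: f_y(1, y) = 4*y - 2; no integer root y with |y| ≤ 4.
  x = 2: f_y(2, y) = 6*y + 2; no integer root y with |y| ≤ 4.
  x = 3: f_y(3, y) = 8*y + 10; no integer root y with |y| ≤ 4.
  x = 4: f_y(4, y) = 10*y + 22; no integer root y with |y| ≤ 4.
Only singular point on the grid: (0, 1).
Classify: substitute x = 0 + u, y = 1 + v and expand: f = -u**3 + 2*u**2*v + u*v**2 + v**2.
No constant or linear terms (consistent with a singular point). Quadratic part: v**2. Cubic part: -u**3 + 2*u**2*v + u*v**2.
The quadratic part v**2 is a perfect square, so there is a single (double) tangent line v = 0, i.e. y = 1. Restricting the cubic part to that line (v = 0) leaves -u**3 ≠ 0, so f is not divisible by v and the branch is v² ≈ u**3 to lowest order — this is a cusp.
Classification: cusp.


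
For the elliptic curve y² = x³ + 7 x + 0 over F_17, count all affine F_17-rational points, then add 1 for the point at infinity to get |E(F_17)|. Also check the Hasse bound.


Affine points = {(0, 0), (1, 5), (1, 12), (7, 1), (7, 16), (10, 4), (10, 13), (16, 3), (16, 14)}; affine count = 9; |E(F_17)| = 10.

Discriminant check: Δ ∝ 4a³ + 27b² = 4·7³ + 27·0² = 4·343 + 27·0 ≡ 12 (mod 17). Nonzero ⇒ E is nonsingular.
For each x ∈ F_17, compute rhs = x³ + 7·x + 0 mod 17, then count y ∈ F_17 with y² ≡ rhs.
  x = 0: rhs = 0, matching y values: 0 (1 points).
  x = 1: rhs = 8, matching y values: 5, 12 (2 points).
  x = 2: rhs = 5, matching y values: none (0 points).
  x = 3: rhs = 14, matching y values: none (0 points).
  x = 4: rhs = 7, matching y values: none (0 points).
  x = 5: rhs = 7, matching y values: none (0 points).
  x = 6: rhs = 3, matching y values: none (0 points).
  x = 7: rhs = 1, matching y values: 1, 16 (2 points).
  x = 8: rhs = 7, matching y values: none (0 points).
  x = 9: rhs = 10, matching y values: none (0 points).
  x = 10: rhs = 16, matching y values: 4, 13 (2 points).
  x = 11: rhs = 14, matching y values: none (0 points).
  x = 12: rhs = 10, matching y values: none (0 points).
  x = 13: rhs = 10, matching y values: none (0 points).
  x = 14: rhs = 3, matching y values: none (0 points).
  x = 15: rhs = 12, matching y values: none (0 points).
  x = 16: rhs = 9, matching y values: 3, 14 (2 points).
Total affine count: 9.
Full point count |E(F_17)| = 9 + 1 = 10.
Hasse bound: |10 − (17+1)| = |-8| = 8 ≤ 2√17 ≈ 8.2462 ✓.


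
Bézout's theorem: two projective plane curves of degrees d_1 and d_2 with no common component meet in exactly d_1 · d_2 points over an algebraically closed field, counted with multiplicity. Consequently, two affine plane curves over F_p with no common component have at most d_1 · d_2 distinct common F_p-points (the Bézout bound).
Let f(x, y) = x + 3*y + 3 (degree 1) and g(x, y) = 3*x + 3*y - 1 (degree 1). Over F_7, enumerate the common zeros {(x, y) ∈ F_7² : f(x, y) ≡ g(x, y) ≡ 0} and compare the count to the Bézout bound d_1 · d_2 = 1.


Common zeros: {(2, 3)}; count = 1; Bézout bound = 1.

deg(f) = 1, deg(g) = 1, so Bézout bound = 1.
Scan x ∈ F_7. For each x, list the y ∈ F_7 with f(x, y) ≡ 0 and those with g(x, y) ≡ 0 (mod 7); the common zeros in that column are the intersection.
  x = 0: f ≡ 0 at y ∈ {6}; g ≡ 0 at y ∈ {5}; common: ∅.
  x = 1: f ≡ 0 at y ∈ {1}; g ≡ 0 at y ∈ {4}; common: ∅.
  x = 2: f ≡ 0 at y ∈ {3}; g ≡ 0 at y ∈ {3}; common: {3}.
  x = 3: f ≡ 0 at y ∈ {5}; g ≡ 0 at y ∈ {2}; common: ∅.
  x = 4: f ≡ 0 at y ∈ {0}; g ≡ 0 at y ∈ {1}; common: ∅.
  x = 5: f ≡ 0 at y ∈ {2}; g ≡ 0 at y ∈ {0}; common: ∅.
  x = 6: f ≡ 0 at y ∈ {4}; g ≡ 0 at y ∈ {6}; common: ∅.
Collecting: common zeros = {(2, 3)}, so the count is 1.
Comparison with the Bézout bound: 1 ≤ 1 = deg(f)·deg(g), as expected for curves with no common component (the bound is attained).


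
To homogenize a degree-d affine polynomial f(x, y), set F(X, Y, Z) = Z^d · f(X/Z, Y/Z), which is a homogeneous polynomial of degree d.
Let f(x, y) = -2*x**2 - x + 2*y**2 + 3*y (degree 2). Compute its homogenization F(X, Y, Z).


F(X, Y, Z) = -2*X**2 - X*Z + 2*Y**2 + 3*Y*Z

deg(f) = 2.
Substitute x = X/Z, y = Y/Z into f, then multiply by Z^2.
  monomial -2·x^2·y^0 ↦ -2·X^2·Y^0·Z^0.
  monomial -1·x^1·y^0 ↦ -1·X^1·Y^0·Z^1.
  monomial 2·x^0·y^2 ↦ 2·X^0·Y^2·Z^0.
  monomial 3·x^0·y^1 ↦ 3·X^0·Y^1·Z^1.
Collecting: F(X, Y, Z) = -2*X**2 - X*Z + 2*Y**2 + 3*Y*Z.


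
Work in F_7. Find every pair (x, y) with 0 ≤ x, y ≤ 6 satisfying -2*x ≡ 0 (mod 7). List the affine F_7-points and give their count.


Affine F_7-points: {(0, 0), (0, 1), (0, 2), (0, 3), (0, 4), (0, 5), (0, 6)}; count = 7.

For each of the 49 pairs (x, y) ∈ F_7², evaluate f(x, y) mod 7. Record the zeros.
  x = 0: [0↦0, 1↦0, 2↦0, 3↦0, 4↦0, 5↦0, 6↦0]  zeros at y ∈ {0, 1, 2, 3, 4, 5, 6}
  x = 1: [0↦5, 1↦5, 2↦5, 3↦5, 4↦5, 5↦5, 6↦5]  zeros at y ∈ ∅
  x = 2: [0↦3, 1↦3, 2↦3, 3↦3, 4↦3, 5↦3, 6↦3]  zeros at y ∈ ∅
  x = 3: [0↦1, 1↦1, 2↦1, 3↦1, 4↦1, 5↦1, 6↦1]  zeros at y ∈ ∅
  x = 4: [0↦6, 1↦6, 2↦6, 3↦6, 4↦6, 5↦6, 6↦6]  zeros at y ∈ ∅
  x = 5: [0↦4, 1↦4, 2↦4, 3↦4, 4↦4, 5↦4, 6↦4]  zeros at y ∈ ∅
  x = 6: [0↦2, 1↦2, 2↦2, 3↦2, 4↦2, 5↦2, 6↦2]  zeros at y ∈ ∅
Collecting zeros: affine points = {(0, 0), (0, 1), (0, 2), (0, 3), (0, 4), (0, 5), (0, 6)}.
Total count |C(F_7)_aff| = 7.


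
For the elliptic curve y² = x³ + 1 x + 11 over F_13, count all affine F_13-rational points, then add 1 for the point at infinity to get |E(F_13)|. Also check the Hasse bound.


Affine points = {(1, 0), (4, 1), (4, 12), (6, 5), (6, 8), (7, 6), (7, 7), (11, 1), (11, 12), (12, 3), (12, 10)}; affine count = 11; |E(F_13)| = 12.

Discriminant check: Δ ∝ 4a³ + 27b² = 4·1³ + 27·11² = 4·1 + 27·121 ≡ 8 (mod 13). Nonzero ⇒ E is nonsingular.
For each x ∈ F_13, compute rhs = x³ + 1·x + 11 mod 13, then count y ∈ F_13 with y² ≡ rhs.
  x = 0: rhs = 11, matching y values: none (0 points).
  x = 1: rhs = 0, matching y values: 0 (1 points).
  x = 2: rhs = 8, matching y values: none (0 points).
  x = 3: rhs = 2, matching y values: none (0 points).
  x = 4: rhs = 1, matching y values: 1, 12 (2 points).
  x = 5: rhs = 11, matching y values: none (0 points).
  x = 6: rhs = 12, matching y values: 5, 8 (2 points).
  x = 7: rhs = 10, matching y values: 6, 7 (2 points).
  x = 8: rhs = 11, matching y values: none (0 points).
  x = 9: rhs = 8, matching y values: none (0 points).
  x = 10: rhs = 7, matching y values: none (0 points).
  x = 11: rhs = 1, matching y values: 1, 12 (2 points).
  x = 12: rhs = 9, matching y values: 3, 10 (2 points).
Total affine count: 11.
Full point count |E(F_13)| = 11 + 1 = 12.
Hasse bound: |12 − (13+1)| = |-2| = 2 ≤ 2√13 ≈ 7.2111 ✓.


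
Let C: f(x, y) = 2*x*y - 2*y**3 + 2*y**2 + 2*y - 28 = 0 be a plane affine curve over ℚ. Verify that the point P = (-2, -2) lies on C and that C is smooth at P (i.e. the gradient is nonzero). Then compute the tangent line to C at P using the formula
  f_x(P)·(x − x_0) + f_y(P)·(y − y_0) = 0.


Tangent line at P: -4*x - 34*y - 76 = 0.

Step 1: f(-2, -2) = 0, so P lies on C.
Step 2: partial derivatives
  f_x(x, y) = 2*y, f_y(x, y) = 2*x - 6*y**2 + 4*y + 2.
  f_x(P) = -4, f_y(P) = -34 (gradient nonzero, so P is smooth).
Step 3: tangent line at P: -4·(x − -2) + -34·(y − -2) = 0.
Expanding: -4*x - 34*y - 76 = 0.


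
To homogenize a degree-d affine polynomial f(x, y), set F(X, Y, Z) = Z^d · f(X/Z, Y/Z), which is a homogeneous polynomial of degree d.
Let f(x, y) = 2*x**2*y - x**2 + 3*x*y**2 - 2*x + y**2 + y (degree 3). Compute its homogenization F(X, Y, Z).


F(X, Y, Z) = 2*X**2*Y - X**2*Z + 3*X*Y**2 - 2*X*Z**2 + Y**2*Z + Y*Z**2

deg(f) = 3.
Substitute x = X/Z, y = Y/Z into f, then multiply by Z^3.
  monomial 2·x^2·y^1 ↦ 2·X^2·Y^1·Z^0.
  monomial -1·x^2·y^0 ↦ -1·X^2·Y^0·Z^1.
  monomial 3·x^1·y^2 ↦ 3·X^1·Y^2·Z^0.
  monomial -2·x^1·y^0 ↦ -2·X^1·Y^0·Z^2.
  monomial 1·x^0·y^2 ↦ 1·X^0·Y^2·Z^1.
  monomial 1·x^0·y^1 ↦ 1·X^0·Y^1·Z^2.
Collecting: F(X, Y, Z) = 2*X**2*Y - X**2*Z + 3*X*Y**2 - 2*X*Z**2 + Y**2*Z + Y*Z**2.


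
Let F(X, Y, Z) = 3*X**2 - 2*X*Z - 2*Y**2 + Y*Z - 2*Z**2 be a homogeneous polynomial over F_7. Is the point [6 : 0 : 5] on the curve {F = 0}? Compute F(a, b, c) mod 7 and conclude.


F(6,0,5) ≡ 5 (mod 7); P is NOT on the curve.

Evaluate F(6, 0, 5) term-by-term (mod 7).
  3*X**2 ↦ 3·36·1·1 = 108
  -2*X*Z ↦ -2·6·1·5 = -60
  -2*Y**2 ↦ -2·1·0·1 = 0
  Y*Z ↦ 1·1·0·5 = 0
  -2*Z**2 ↦ -2·1·1·25 = -50
Sum: F(6, 0, 5) = (108) + (-60) + (0) + (0) + (-50) = -2.
Reducing mod 7: -2 ≡ 5 (mod 7).
Since F(a, b, c) ≡ 5 ≠ 0 (mod 7), P does NOT lie on the curve.


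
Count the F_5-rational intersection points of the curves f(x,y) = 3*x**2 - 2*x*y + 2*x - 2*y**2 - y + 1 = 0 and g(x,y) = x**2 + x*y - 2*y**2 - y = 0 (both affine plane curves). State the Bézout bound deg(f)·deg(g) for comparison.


Common zeros: ∅; count = 0; Bézout bound = 4.

deg(f) = 2, deg(g) = 2, so Bézout bound = 4.
Scan x ∈ F_5. For each x, list the y ∈ F_5 with f(x, y) ≡ 0 and those with g(x, y) ≡ 0 (mod 5); the common zeros in that column are the intersection.
  x = 0: f ≡ 0 at y ∈ {3, 4}; g ≡ 0 at y ∈ {0, 2}; common: ∅.
  x = 1: f ≡ 0 at y ∈ ∅; g ≡ 0 at y ∈ ∅; common: ∅.
  x = 2: f ≡ 0 at y ∈ {1, 4}; g ≡ 0 at y ∈ ∅; common: ∅.
  x = 3: f ≡ 0 at y ∈ {1, 3}; g ≡ 0 at y ∈ {2, 4}; common: ∅.
  x = 4: f ≡ 0 at y ∈ ∅; g ≡ 0 at y ∈ ∅; common: ∅.
Collecting: common zeros = ∅, so the count is 0.
Comparison with the Bézout bound: 0 ≤ 4 = deg(f)·deg(g), as expected for curves with no common component (the affine F_5-count falls short of the bound because intersections may lie at infinity, over extension fields, or carry multiplicity).


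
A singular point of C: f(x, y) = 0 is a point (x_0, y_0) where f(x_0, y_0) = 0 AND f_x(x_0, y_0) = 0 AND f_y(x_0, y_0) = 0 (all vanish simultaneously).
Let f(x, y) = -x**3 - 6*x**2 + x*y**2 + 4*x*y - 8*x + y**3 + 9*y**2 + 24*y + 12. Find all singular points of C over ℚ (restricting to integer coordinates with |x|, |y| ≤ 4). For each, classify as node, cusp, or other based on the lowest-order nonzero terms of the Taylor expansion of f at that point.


Singular points: {(-2, -2)}; classification: cusp.

Compute partial derivatives:
  f_x = -3*x**2 - 12*x + y**2 + 4*y - 8.
  f_y = 2*x*y + 4*x + 3*y**2 + 18*y + 24.
Scan x_0 ∈ {−4, ..., 4}. For each x_0, f_y(x_0, y) is a polynomial in y; find its integer roots y ∈ {−4, ..., 4}, then test f_x and f at those candidates.
  x = -4: f_y(-4, y) = 3*y**2 + 10*y + 8; vanishes at y ∈ {-2}. (-4, -2): f_x = -12 ≠ 0.
  x = -3: f_y(-3, y) = 3*y**2 + 12*y + 12; vanishes at y ∈ {-2}. (-3, -2): f_x = -3 ≠ 0.
  x = -2: f_y(-2, y) = 3*y**2 + 14*y + 16; vanishes at y ∈ {-2}. (-2, -2): f_x = 0, f = 0 — SINGULAR.
  x = -1: f_y(-1, y) = 3*y**2 + 16*y + 20; vanishes at y ∈ {-2}. (-1, -2): f_x = -3 ≠ 0.
  x = 0: f_y(0, y) = 3*y**2 + 18*y + 24; vanishes at y ∈ {-4, -2}. (0, -4): f_x = -8 ≠ 0; (0, -2): f_x = -12 ≠ 0.
  x = 1: f_y(1, y) = 3*y**2 + 20*y + 28; vanishes at y ∈ {-2}. (1, -2): f_x = -27 ≠ 0.
  x = 2: f_y(2, y) = 3*y**2 + 22*y + 32; vanishes at y ∈ {-2}. (2, -2): f_x = -48 ≠ 0.
  x = 3: f_y(3, y) = 3*y**2 + 24*y + 36; vanishes at y ∈ {-2}. (3, -2): f_x = -75 ≠ 0.
  x = 4: f_y(4, y) = 3*y**2 + 26*y + 40; vanishes at y ∈ {-2}. (4, -2): f_x = -108 ≠ 0.
Only singular point on the grid: (-2, -2).
Classify: substitute x = -2 + u, y = -2 + v and expand: f = -u**3 + u*v**2 + v**3 + v**2.
No constant or linear terms (consistent with a singular point). Quadratic part: v**2. Cubic part: -u**3 + u*v**2 + v**3.
The quadratic part v**2 is a perfect square, so there is a single (double) tangent line v = 0, i.e. y = -2. Restricting the cubic part to that line (v = 0) leaves -u**3 ≠ 0, so f is not divisible by v and the branch is v² ≈ u**3 to lowest order — this is a cusp.
Classification: cusp.


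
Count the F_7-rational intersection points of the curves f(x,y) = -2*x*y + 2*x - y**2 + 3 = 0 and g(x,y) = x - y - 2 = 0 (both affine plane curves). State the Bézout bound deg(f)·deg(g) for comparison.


Common zeros: {(2, 0), (6, 4)}; count = 2; Bézout bound = 2.

deg(f) = 2, deg(g) = 1, so Bézout bound = 2.
Scan x ∈ F_7. For each x, list the y ∈ F_7 with f(x, y) ≡ 0 and those with g(x, y) ≡ 0 (mod 7); the common zeros in that column are the intersection.
  x = 0: f ≡ 0 at y ∈ ∅; g ≡ 0 at y ∈ {5}; common: ∅.
  x = 1: f ≡ 0 at y ∈ ∅; g ≡ 0 at y ∈ {6}; common: ∅.
  x = 2: f ≡ 0 at y ∈ {0, 3}; g ≡ 0 at y ∈ {0}; common: {0}.
  x = 3: f ≡ 0 at y ∈ {2, 6}; g ≡ 0 at y ∈ {1}; common: ∅.
  x = 4: f ≡ 0 at y ∈ ∅; g ≡ 0 at y ∈ {2}; common: ∅.
  x = 5: f ≡ 0 at y ∈ ∅; g ≡ 0 at y ∈ {3}; common: ∅.
  x = 6: f ≡ 0 at y ∈ {4, 5}; g ≡ 0 at y ∈ {4}; common: {4}.
Collecting: common zeros = {(2, 0), (6, 4)}, so the count is 2.
Comparison with the Bézout bound: 2 ≤ 2 = deg(f)·deg(g), as expected for curves with no common component (the bound is attained).


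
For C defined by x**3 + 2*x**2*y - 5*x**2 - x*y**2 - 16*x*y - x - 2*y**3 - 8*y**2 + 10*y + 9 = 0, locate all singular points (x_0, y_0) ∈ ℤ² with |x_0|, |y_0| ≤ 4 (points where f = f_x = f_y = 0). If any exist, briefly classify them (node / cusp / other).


Singular points: {(3, -2)}; classification: cusp.

Compute partial derivatives:
  f_x = 3*x**2 + 4*x*y - 10*x - y**2 - 16*y - 1.
  f_y = 2*x**2 - 2*x*y - 16*x - 6*y**2 - 16*y + 10.
Scan x_0 ∈ {−4, ..., 4}. For each x_0, f_y(x_0, y) is a polynomial in y; find its integer roots y ∈ {−4, ..., 4}, then test f_x and f at those candidates.
  x = -4: f_y(-4, y) = -6*y**2 - 8*y + 106; no integer root y with |y| ≤ 4.
  x = -3: f_y(-3, y) = -6*y**2 - 10*y + 76; no integer root y with |y| ≤ 4.
  x = -2: f_y(-2, y) = -6*y**2 - 12*y + 50; no integer root y with |y| ≤ 4.
  x = -1: f_y(-1, y) = -6*y**2 - 14*y + 28; no integer root y with |y| ≤ 4.
  x = 0: f_y(0, y) = -6*y**2 - 16*y + 10; no integer root y with |y| ≤ 4.
  x = 1: f_y(1, y) = -6*y**2 - 18*y - 4; no integer root y with |y| ≤ 4.
  x = 2: f_y(2, y) = -6*y**2 - 20*y - 14; vanishes at y ∈ {-1}. (2, -1): f_x = -2 ≠ 0.
  x = 3: f_y(3, y) = -6*y**2 - 22*y - 20; vanishes at y ∈ {-2}. (3, -2): f_x = 0, f = 0 — SINGULAR.
  x = 4: f_y(4, y) = -6*y**2 - 24*y - 22; no integer root y with |y| ≤ 4.
Only singular point on the grid: (3, -2).
Classify: substitute x = 3 + u, y = -2 + v and expand: f = u**3 + 2*u**2*v - u*v**2 - 2*v**3 + v**2.
No constant or linear terms (consistent with a singular point). Quadratic part: v**2. Cubic part: u**3 + 2*u**2*v - u*v**2 - 2*v**3.
The quadratic part v**2 is a perfect square, so there is a single (double) tangent line v = 0, i.e. y = -2. Restricting the cubic part to that line (v = 0) leaves u**3 ≠ 0, so f is not divisible by v and the branch is v² ≈ -u**3 to lowest order — this is a cusp.
Classification: cusp.


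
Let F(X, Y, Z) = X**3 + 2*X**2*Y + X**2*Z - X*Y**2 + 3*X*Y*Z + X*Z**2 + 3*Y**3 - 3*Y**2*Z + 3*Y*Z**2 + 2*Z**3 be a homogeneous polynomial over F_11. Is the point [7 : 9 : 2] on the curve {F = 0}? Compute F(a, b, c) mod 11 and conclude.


F(7,9,2) ≡ 6 (mod 11); P is NOT on the curve.

Evaluate F(7, 9, 2) term-by-term (mod 11).
  X**3 ↦ 1·343·1·1 = 343
  2*X**2*Y ↦ 2·49·9·1 = 882
  X**2*Z ↦ 1·49·1·2 = 98
  -X*Y**2 ↦ -1·7·81·1 = -567
  3*X*Y*Z ↦ 3·7·9·2 = 378
  X*Z**2 ↦ 1·7·1·4 = 28
  3*Y**3 ↦ 3·1·729·1 = 2187
  -3*Y**2*Z ↦ -3·1·81·2 = -486
  3*Y*Z**2 ↦ 3·1·9·4 = 108
  2*Z**3 ↦ 2·1·1·8 = 16
Sum: F(7, 9, 2) = (343) + (882) + (98) + (-567) + (378) + (28) + (2187) + (-486) + (108) + (16) = 2987.
Reducing mod 11: 2987 ≡ 6 (mod 11).
Since F(a, b, c) ≡ 6 ≠ 0 (mod 11), P does NOT lie on the curve.


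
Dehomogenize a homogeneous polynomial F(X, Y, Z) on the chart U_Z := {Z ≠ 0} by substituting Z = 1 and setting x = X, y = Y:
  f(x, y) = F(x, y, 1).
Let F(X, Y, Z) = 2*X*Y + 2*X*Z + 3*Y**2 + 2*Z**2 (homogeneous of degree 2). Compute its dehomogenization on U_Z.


f(x, y) = 2*x*y + 2*x + 3*y**2 + 2

On U_Z we set Z = 1. Each monomial c·X^i·Y^j·Z^k in F becomes c·x^i·y^j·1^k = c·x^i·y^j.
Substituting Z = 1: F(X, Y, 1) = 2*x*y + 2*x + 3*y**2 + 2.
Note: deg(f) ≤ deg(F) = 2; strict inequality happens when F is divisible by Z (lost terms).


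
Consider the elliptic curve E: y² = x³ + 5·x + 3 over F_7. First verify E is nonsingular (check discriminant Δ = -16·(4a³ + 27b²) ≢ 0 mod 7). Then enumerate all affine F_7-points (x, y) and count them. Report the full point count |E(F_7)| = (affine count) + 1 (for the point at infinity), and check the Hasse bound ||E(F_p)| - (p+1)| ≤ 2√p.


Affine points = {(1, 3), (1, 4), (2, 0), (6, 2), (6, 5)}; affine count = 5; |E(F_7)| = 6.

Discriminant check: Δ ∝ 4a³ + 27b² = 4·5³ + 27·3² = 4·125 + 27·9 ≡ 1 (mod 7). Nonzero ⇒ E is nonsingular.
For each x ∈ F_7, compute rhs = x³ + 5·x + 3 mod 7, then count y ∈ F_7 with y² ≡ rhs.
  x = 0: rhs = 3, matching y values: none (0 points).
  x = 1: rhs = 2, matching y values: 3, 4 (2 points).
  x = 2: rhs = 0, matching y values: 0 (1 points).
  x = 3: rhs = 3, matching y values: none (0 points).
  x = 4: rhs = 3, matching y values: none (0 points).
  x = 5: rhs = 6, matching y values: none (0 points).
  x = 6: rhs = 4, matching y values: 2, 5 (2 points).
Total affine count: 5.
Full point count |E(F_7)| = 5 + 1 = 6.
Hasse bound: |6 − (7+1)| = |-2| = 2 ≤ 2√7 ≈ 5.2915 ✓.


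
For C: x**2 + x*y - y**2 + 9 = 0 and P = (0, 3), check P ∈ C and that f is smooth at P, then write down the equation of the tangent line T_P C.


Tangent line at P: 3*x - 6*y + 18 = 0.

Step 1: f(0, 3) = 0, so P lies on C.
Step 2: partial derivatives
  f_x(x, y) = 2*x + y, f_y(x, y) = x - 2*y.
  f_x(P) = 3, f_y(P) = -6 (gradient nonzero, so P is smooth).
Step 3: tangent line at P: 3·(x − 0) + -6·(y − 3) = 0.
Expanding: 3*x - 6*y + 18 = 0.


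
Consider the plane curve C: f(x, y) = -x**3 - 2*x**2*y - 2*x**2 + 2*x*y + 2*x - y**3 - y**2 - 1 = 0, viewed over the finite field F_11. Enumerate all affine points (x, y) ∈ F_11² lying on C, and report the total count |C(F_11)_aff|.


Affine F_11-points: {(0, 6), (2, 2), (4, 7), (6, 7), (7, 7), (9, 3), (10, 10)}; count = 7.

For each of the 121 pairs (x, y) ∈ F_11², evaluate f(x, y) mod 11. Record the zeros.
  x = 0: [0↦10, 1↦8, 2↦9, 3↦7, 4↦7, 5↦3, 6↦0, 7↦3, 8↦6, 9↦3, 10↦10]  zeros at y ∈ {6}
  x = 1: [0↦9, 1↦7, 2↦8, 3↦6, 4↦6, 5↦2, 6↦10, 7↦2, 8↦5, 9↦2, 10↦9]  zeros at y ∈ ∅
  x = 2: [0↦9, 1↦3, 2↦0, 3↦5, 4↦1, 5↦4, 6↦8, 7↦7, 8↦6, 9↦10, 10↦2]  zeros at y ∈ {2}
  x = 3: [0↦4, 1↦1, 2↦1, 3↦9, 4↦8, 5↦3, 6↦10, 7↦1, 8↦3, 9↦10, 10↦5]  zeros at y ∈ ∅
  x = 4: [0↦10, 1↦6, 2↦5, 3↦1, 4↦10, 5↦4, 6↦10, 7↦0, 8↦1, 9↦7, 10↦1]  zeros at y ∈ {7}
  x = 5: [0↦10, 1↦1, 2↦6, 3↦8, 4↦1, 5↦1, 6↦2, 7↦9, 8↦5, 9↦6, 10↦6]  zeros at y ∈ ∅
  x = 6: [0↦9, 1↦2, 2↦9, 3↦2, 4↦8, 5↦10, 6↦2, 7↦0, 8↦9, 9↦1, 10↦3]  zeros at y ∈ {7}
  x = 7: [0↦1, 1↦3, 2↦8, 3↦10, 4↦3, 5↦3, 6↦4, 7↦0, 8↦7, 9↦8, 10↦8]  zeros at y ∈ {7}
  x = 8: [0↦2, 1↦9, 2↦8, 3↦4, 4↦2, 5↦7, 6↦2, 7↦3, 8↦4, 9↦10, 10↦4]  zeros at y ∈ ∅
  x = 9: [0↦6, 1↦3, 2↦3, 3↦0, 4↦10, 5↦5, 6↦1, 7↦3, 8↦5, 9↦1, 10↦7]  zeros at y ∈ {3}
  x = 10: [0↦7, 1↦1, 2↦9, 3↦3, 4↦10, 5↦2, 6↦6, 7↦5, 8↦4, 9↦8, 10↦0]  zeros at y ∈ {10}
Collecting zeros: affine points = {(0, 6), (2, 2), (4, 7), (6, 7), (7, 7), (9, 3), (10, 10)}.
Total count |C(F_11)_aff| = 7.


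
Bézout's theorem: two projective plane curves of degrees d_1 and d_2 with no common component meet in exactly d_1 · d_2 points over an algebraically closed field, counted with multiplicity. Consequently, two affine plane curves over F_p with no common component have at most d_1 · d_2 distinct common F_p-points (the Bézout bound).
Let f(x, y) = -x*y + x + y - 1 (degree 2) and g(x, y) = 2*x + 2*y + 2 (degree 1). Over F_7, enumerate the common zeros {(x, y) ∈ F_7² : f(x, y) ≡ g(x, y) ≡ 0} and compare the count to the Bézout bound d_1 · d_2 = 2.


Common zeros: {(1, 5), (5, 1)}; count = 2; Bézout bound = 2.

deg(f) = 2, deg(g) = 1, so Bézout bound = 2.
Scan x ∈ F_7. For each x, list the y ∈ F_7 with f(x, y) ≡ 0 and those with g(x, y) ≡ 0 (mod 7); the common zeros in that column are the intersection.
  x = 0: f ≡ 0 at y ∈ {1}; g ≡ 0 at y ∈ {6}; common: ∅.
  x = 1: f ≡ 0 at y ∈ {0, 1, 2, 3, 4, 5, 6}; g ≡ 0 at y ∈ {5}; common: {5}.
  x = 2: f ≡ 0 at y ∈ {1}; g ≡ 0 at y ∈ {4}; common: ∅.
  x = 3: f ≡ 0 at y ∈ {1}; g ≡ 0 at y ∈ {3}; common: ∅.
  x = 4: f ≡ 0 at y ∈ {1}; g ≡ 0 at y ∈ {2}; common: ∅.
  x = 5: f ≡ 0 at y ∈ {1}; g ≡ 0 at y ∈ {1}; common: {1}.
  x = 6: f ≡ 0 at y ∈ {1}; g ≡ 0 at y ∈ {0}; common: ∅.
Collecting: common zeros = {(1, 5), (5, 1)}, so the count is 2.
Comparison with the Bézout bound: 2 ≤ 2 = deg(f)·deg(g), as expected for curves with no common component (the bound is attained).


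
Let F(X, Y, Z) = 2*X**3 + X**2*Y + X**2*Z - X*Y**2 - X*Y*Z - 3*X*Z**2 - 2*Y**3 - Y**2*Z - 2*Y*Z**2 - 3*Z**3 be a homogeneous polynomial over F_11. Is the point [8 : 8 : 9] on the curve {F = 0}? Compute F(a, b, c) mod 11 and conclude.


F(8,8,9) ≡ 3 (mod 11); P is NOT on the curve.

Evaluate F(8, 8, 9) term-by-term (mod 11).
  2*X**3 ↦ 2·512·1·1 = 1024
  X**2*Y ↦ 1·64·8·1 = 512
  X**2*Z ↦ 1·64·1·9 = 576
  -X*Y**2 ↦ -1·8·64·1 = -512
  -X*Y*Z ↦ -1·8·8·9 = -576
  -3*X*Z**2 ↦ -3·8·1·81 = -1944
  -2*Y**3 ↦ -2·1·512·1 = -1024
  -Y**2*Z ↦ -1·1·64·9 = -576
  -2*Y*Z**2 ↦ -2·1·8·81 = -1296
  -3*Z**3 ↦ -3·1·1·729 = -2187
Sum: F(8, 8, 9) = (1024) + (512) + (576) + (-512) + (-576) + (-1944) + (-1024) + (-576) + (-1296) + (-2187) = -6003.
Reducing mod 11: -6003 ≡ 3 (mod 11).
Since F(a, b, c) ≡ 3 ≠ 0 (mod 11), P does NOT lie on the curve.


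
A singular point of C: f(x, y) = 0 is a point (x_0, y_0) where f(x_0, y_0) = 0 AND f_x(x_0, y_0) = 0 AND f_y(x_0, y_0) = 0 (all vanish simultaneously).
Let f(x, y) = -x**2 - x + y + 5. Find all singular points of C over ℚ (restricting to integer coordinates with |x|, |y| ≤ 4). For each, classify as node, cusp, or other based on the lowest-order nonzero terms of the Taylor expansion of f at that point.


No singular points in the scanned grid; C is smooth there.

Compute partial derivatives:
  f_x = -2*x - 1.
  f_y = 1.
f_y = 1 is a nonzero constant, so f_y never vanishes: no point (x, y) can satisfy f = f_x = f_y = 0. In particular no (x, y) ∈ {−4, ..., 4}² is singular; the curve is smooth.


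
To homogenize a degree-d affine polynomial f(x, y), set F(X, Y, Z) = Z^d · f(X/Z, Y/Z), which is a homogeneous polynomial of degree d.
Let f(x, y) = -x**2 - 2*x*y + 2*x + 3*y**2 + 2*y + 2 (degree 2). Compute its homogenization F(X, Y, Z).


F(X, Y, Z) = -X**2 - 2*X*Y + 2*X*Z + 3*Y**2 + 2*Y*Z + 2*Z**2

deg(f) = 2.
Substitute x = X/Z, y = Y/Z into f, then multiply by Z^2.
  monomial -1·x^2·y^0 ↦ -1·X^2·Y^0·Z^0.
  monomial -2·x^1·y^1 ↦ -2·X^1·Y^1·Z^0.
  monomial 2·x^1·y^0 ↦ 2·X^1·Y^0·Z^1.
  monomial 3·x^0·y^2 ↦ 3·X^0·Y^2·Z^0.
  monomial 2·x^0·y^1 ↦ 2·X^0·Y^1·Z^1.
  monomial 2·x^0·y^0 ↦ 2·X^0·Y^0·Z^2.
Collecting: F(X, Y, Z) = -X**2 - 2*X*Y + 2*X*Z + 3*Y**2 + 2*Y*Z + 2*Z**2.


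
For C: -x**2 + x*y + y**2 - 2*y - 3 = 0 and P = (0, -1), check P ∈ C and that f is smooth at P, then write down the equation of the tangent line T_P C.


Tangent line at P: -x - 4*y - 4 = 0.

Step 1: f(0, -1) = 0, so P lies on C.
Step 2: partial derivatives
  f_x(x, y) = -2*x + y, f_y(x, y) = x + 2*y - 2.
  f_x(P) = -1, f_y(P) = -4 (gradient nonzero, so P is smooth).
Step 3: tangent line at P: -1·(x − 0) + -4·(y − -1) = 0.
Expanding: -x - 4*y - 4 = 0.


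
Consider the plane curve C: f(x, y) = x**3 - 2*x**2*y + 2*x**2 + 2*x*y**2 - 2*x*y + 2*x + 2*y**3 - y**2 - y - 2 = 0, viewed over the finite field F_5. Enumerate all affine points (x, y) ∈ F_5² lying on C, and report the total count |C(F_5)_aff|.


Affine F_5-points: {(0, 3), (2, 1), (2, 2), (2, 3), (3, 2), (4, 1)}; count = 6.

For each of the 25 pairs (x, y) ∈ F_5², evaluate f(x, y) mod 5. Record the zeros.
  x = 0: [0↦3, 1↦3, 2↦3, 3↦0, 4↦1]  zeros at y ∈ {3}
  x = 1: [0↦3, 1↦1, 2↦3, 3↦1, 4↦2]  zeros at y ∈ ∅
  x = 2: [0↦3, 1↦0, 2↦0, 3↦0, 4↦2]  zeros at y ∈ {1, 2, 3}
  x = 3: [0↦4, 1↦1, 2↦0, 3↦3, 4↦2]  zeros at y ∈ {2}
  x = 4: [0↦2, 1↦0, 2↦4, 3↦1, 4↦3]  zeros at y ∈ {1}
Collecting zeros: affine points = {(0, 3), (2, 1), (2, 2), (2, 3), (3, 2), (4, 1)}.
Total count |C(F_5)_aff| = 6.


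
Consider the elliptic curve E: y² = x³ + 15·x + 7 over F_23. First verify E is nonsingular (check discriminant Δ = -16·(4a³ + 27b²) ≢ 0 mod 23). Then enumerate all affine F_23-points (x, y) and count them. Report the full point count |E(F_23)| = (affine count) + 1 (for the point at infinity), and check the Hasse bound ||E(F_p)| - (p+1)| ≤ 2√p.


Affine points = {(1, 0), (4, 4), (4, 19), (5, 0), (7, 8), (7, 15), (8, 8), (8, 15), (11, 10), (11, 13), (12, 11), (12, 12), (17, 0), (20, 2), (20, 21)}; affine count = 15; |E(F_23)| = 16.

Discriminant check: Δ ∝ 4a³ + 27b² = 4·15³ + 27·7² = 4·3375 + 27·49 ≡ 11 (mod 23). Nonzero ⇒ E is nonsingular.
For each x ∈ F_23, compute rhs = x³ + 15·x + 7 mod 23, then count y ∈ F_23 with y² ≡ rhs.
  x = 0: rhs = 7, matching y values: none (0 points).
  x = 1: rhs = 0, matching y values: 0 (1 points).
  x = 2: rhs = 22, matching y values: none (0 points).
  x = 3: rhs = 10, matching y values: none (0 points).
  x = 4: rhs = 16, matching y values: 4, 19 (2 points).
  x = 5: rhs = 0, matching y values: 0 (1 points).
  x = 6: rhs = 14, matching y values: none (0 points).
  x = 7: rhs = 18, matching y values: 8, 15 (2 points).
  x = 8: rhs = 18, matching y values: 8, 15 (2 points).
  x = 9: rhs = 20, matching y values: none (0 points).
  x = 10: rhs = 7, matching y values: none (0 points).
  x = 11: rhs = 8, matching y values: 10, 13 (2 points).
  x = 12: rhs = 6, matching y values: 11, 12 (2 points).
  x = 13: rhs = 7, matching y values: none (0 points).
  x = 14: rhs = 17, matching y values: none (0 points).
  x = 15: rhs = 19, matching y values: none (0 points).
  x = 16: rhs = 19, matching y values: none (0 points).
  x = 17: rhs = 0, matching y values: 0 (1 points).
  x = 18: rhs = 14, matching y values: none (0 points).
  x = 19: rhs = 21, matching y values: none (0 points).
  x = 20: rhs = 4, matching y values: 2, 21 (2 points).
  x = 21: rhs = 15, matching y values: none (0 points).
  x = 22: rhs = 14, matching y values: none (0 points).
Total affine count: 15.
Full point count |E(F_23)| = 15 + 1 = 16.
Hasse bound: |16 − (23+1)| = |-8| = 8 ≤ 2√23 ≈ 9.5917 ✓.
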